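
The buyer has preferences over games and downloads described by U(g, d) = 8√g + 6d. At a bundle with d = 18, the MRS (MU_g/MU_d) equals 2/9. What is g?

g = 9

MU_g = 8/(2√g), MU_d = 6.
MRS = 8/(2√g) ÷ 6.
MRS depends only on g: (2/3)/√g = 2/9 ⇒ √g = (2/3)/(2/9) = 3 ⇒ g = 9.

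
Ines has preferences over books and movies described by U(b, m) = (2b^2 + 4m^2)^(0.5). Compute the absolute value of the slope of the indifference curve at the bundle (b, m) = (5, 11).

MRS = 5/22

For CES with ρ = 2, MRS = (2/4)·(m/b)^(-1).
At (5, 11): MRS = 5/22.
That is, one extra unit of b is worth 5/22 units of m at the margin.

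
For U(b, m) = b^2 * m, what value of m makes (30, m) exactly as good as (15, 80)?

U(15, 80) = 18000.
Set U(30, m) = 18000 and solve.
With b = 30: 30^2 = 900, so m = 18000/900 = 20.
Check: U(30, 20) = 18000.

m = 20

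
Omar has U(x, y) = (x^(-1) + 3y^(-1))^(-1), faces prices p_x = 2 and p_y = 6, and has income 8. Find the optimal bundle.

x* = 1, y* = 1

For CES with ρ = -1, MRS = (1/3)·(y/x)^2.
Tangency: set MRS = p_x/p_y = 2/6 = 1/3.
So (y/x)^2 = 1; taking the square root, y/x = 1, i.e. y = x.
Substitute into the budget 2·x + 6·y = 8: 8·x = 8, so x* = 1 and y* = 1.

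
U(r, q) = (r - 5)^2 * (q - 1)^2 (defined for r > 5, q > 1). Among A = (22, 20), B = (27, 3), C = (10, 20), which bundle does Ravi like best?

Bundle A

Evaluate utility at each bundle:
U(A) = 104329.
U(B) = 1936.
U(C) = 9025.
Highest utility is A, so A ≻ C ≻ B.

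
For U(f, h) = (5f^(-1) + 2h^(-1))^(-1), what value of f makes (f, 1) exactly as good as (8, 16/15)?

U depends on (f, h) only through S = 5f^(-1) + 2h^(-1), so equal utility means equal S. At (8, 16/15): S = 2.5.
With h = 1: 2·1^(-1) = 2, so 5f^(-1) = 2.5 − 2 = 0.5, i.e. f^(-1) = 0.1.
Hence f = 1/0.1 = 10.
Check: U(10, 1) = 0.4.

f = 10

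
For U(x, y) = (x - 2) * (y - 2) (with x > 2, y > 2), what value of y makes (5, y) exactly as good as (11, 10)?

U(11, 10) = 72.
Set U(5, y) = 72 and solve.
With x = 5: (5 − 2) = 3, so (y − 2) = 72/3 = 24.
So y = 2 + 24 = 26.
Check: U(5, 26) = 72.

y = 26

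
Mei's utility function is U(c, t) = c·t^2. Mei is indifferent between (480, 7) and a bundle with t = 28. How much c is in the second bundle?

U(480, 7) = 23520.
Set U(c, 28) = 23520 and solve.
With t = 28: 28^2 = 784, so c = 23520/784 = 30.
Check: U(30, 28) = 23520.

c = 30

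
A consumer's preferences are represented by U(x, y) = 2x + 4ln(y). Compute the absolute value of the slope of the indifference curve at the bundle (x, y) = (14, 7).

MRS = 3.5

MU_x = 2, MU_y = 4/y.
MRS = 2 ÷ (4/y).
At (14, 7): MRS = 3.5.
So at (14, 7) the consumer would give up 3.5 units of y for one more unit of x.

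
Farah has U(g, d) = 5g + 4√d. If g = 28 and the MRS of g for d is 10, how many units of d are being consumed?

MU_g = 5, MU_d = 4/(2√d).
MRS = 5 ÷ (4/(2√d)).
MRS depends only on d: 2.5·√d = 10 ⇒ √d = 10/2.5 = 4 ⇒ d = 16.

d = 16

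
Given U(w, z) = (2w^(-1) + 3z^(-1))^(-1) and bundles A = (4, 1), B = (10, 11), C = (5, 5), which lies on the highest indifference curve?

Evaluate utility at each bundle:
U(A) = 0.286.
U(B) = 2.115.
U(C) = 1.000.
Highest utility is B, so B ≻ C ≻ A.

Bundle B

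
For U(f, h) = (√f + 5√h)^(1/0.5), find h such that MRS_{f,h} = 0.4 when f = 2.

For CES with ρ = 0.5, MRS = (1/5)·√(h/f).
Setting (1/5)·√(h/2) = 0.4 gives √(h/2) = 2, so h/2 = 4 and h = 8.

h = 8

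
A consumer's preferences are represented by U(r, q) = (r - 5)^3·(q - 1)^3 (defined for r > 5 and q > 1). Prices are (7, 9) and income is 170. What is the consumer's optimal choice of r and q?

r* = 14, q* = 8

MU_r = 3·(r−5)^2·(q−1)^3, MU_q = 3·(r−5)^3·(q−1)^2.
MRS = (q−1)/(r−5).
Tangency: set MRS = p_r/p_q = 7/9.
So (q − 1)/(r − 5) = 7/9, i.e. (q − 1) = (7/9)·(r − 5).
Rewrite the budget in excess-of-subsistence terms: 7·(r − 5) + 9·(q − 1) = 170 − 7·5 − 9·1 = 126.
Substituting, 14·(r − 5) = 126, so r − 5 = 9 and r* = 14.
Then q − 1 = (7/9)·9 = 7, so q* = 8.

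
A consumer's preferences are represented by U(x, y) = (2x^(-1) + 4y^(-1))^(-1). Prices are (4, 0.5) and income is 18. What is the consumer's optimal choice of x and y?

x* = 3, y* = 12

For CES with ρ = -1, MRS = (2/4)·(y/x)^2.
Tangency: set MRS = p_x/p_y = 4/0.5 = 8.
So (y/x)^2 = 16; taking the square root, y/x = 4, i.e. y = 4·x.
Substitute into the budget 4·x + 0.5·y = 18: 6·x = 18, so x* = 3 and y* = 4·3 = 12.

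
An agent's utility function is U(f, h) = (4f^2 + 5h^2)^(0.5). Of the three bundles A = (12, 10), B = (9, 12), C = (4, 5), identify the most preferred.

Bundle A

Evaluate utility at each bundle:
U(A) = 32.802.
U(B) = 32.311.
U(C) = 13.748.
Highest utility is A, so A ≻ B ≻ C.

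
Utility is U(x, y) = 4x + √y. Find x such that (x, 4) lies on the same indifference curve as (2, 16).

x = 2.5

U(2, 16) = 12.
Set U(x, 4) = 12 and solve.
With y = 4: √4 = 2, so 4x = 12 − 2 = 10 and x = 2.5.
Check: U(2.5, 4) = 12.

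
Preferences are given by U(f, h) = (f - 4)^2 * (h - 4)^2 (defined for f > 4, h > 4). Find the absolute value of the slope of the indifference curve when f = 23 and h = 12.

MRS = 8/19

MU_f = 2·(f−4)·(h−4)^2, MU_h = 2·(f−4)^2·(h−4).
MRS = (h−4)/(f−4).
At (23, 12): MRS = 8/19.
The indifference curve has slope −8/19 at this bundle.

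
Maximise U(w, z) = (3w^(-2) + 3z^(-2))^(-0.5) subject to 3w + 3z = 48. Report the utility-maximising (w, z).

w* = 8, z* = 8

For CES with ρ = -2, MRS = (z/w)^3.
Tangency: set MRS = p_w/p_z = 3/3 = 1.
So (z/w)^3 = 1; taking the cube root, z/w = 1, i.e. z = w.
Substitute into the budget 3·w + 3·z = 48: 6·w = 48, so w* = 8 and z* = 8.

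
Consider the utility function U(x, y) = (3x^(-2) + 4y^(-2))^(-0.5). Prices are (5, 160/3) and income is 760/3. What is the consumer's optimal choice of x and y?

For CES with ρ = -2, MRS = (3/4)·(y/x)^3.
Tangency: set MRS = p_x/p_y = 5/(160/3) = 3/32.
So (y/x)^3 = 0.125; taking the cube root, y/x = 0.5, i.e. y = 0.5·x.
Substitute into the budget 5·x + (160/3)·y = 760/3: (95/3)·x = 760/3, so x* = 8 and y* = 0.5·8 = 4.

x* = 8, y* = 4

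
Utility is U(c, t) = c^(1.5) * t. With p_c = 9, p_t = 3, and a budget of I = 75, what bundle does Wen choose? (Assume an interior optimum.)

c* = 5, t* = 10

MU_c = 1.5·√c·t and MU_t = c^(1.5).
MRS = MU_c/MU_t = (1.5)·t/c.
Tangency: set MRS = p_c/p_t = 9/3 = 3.
So (1.5)·t/c = 3, i.e. t = 2·c.
Substitute into the budget 9·c + 3·t = 75: 15·c = 75, so c* = 5.
Then t* = 2·5 = 10.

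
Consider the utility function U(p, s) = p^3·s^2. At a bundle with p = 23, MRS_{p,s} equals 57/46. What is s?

MU_p = 3·p^2·s^2 and MU_s = 2·p^3·s.
MRS = MU_p/MU_s = (3/2)·s/p.
Substitute p = 23: MRS = s/(46/3). Setting s/(46/3) = 57/46 gives s = (57/46)·(46/3) = 19.

s = 19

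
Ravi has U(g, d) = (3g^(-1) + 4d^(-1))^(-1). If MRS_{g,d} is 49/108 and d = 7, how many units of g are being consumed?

g = 9

For CES with ρ = -1, MRS = (3/4)·(d/g)^2.
Setting (3/4)·(7/g)^2 = 49/108 gives (7/g)^2 = 49/81, so 7/g = 7/9 and g = 9.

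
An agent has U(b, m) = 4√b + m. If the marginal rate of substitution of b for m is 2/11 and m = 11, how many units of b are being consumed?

MU_b = 4/(2√b), MU_m = 1.
MRS = 4/(2√b) ÷ 1.
MRS depends only on b: 2/√b = 2/11 ⇒ √b = 2/(2/11) = 11 ⇒ b = 121.

b = 121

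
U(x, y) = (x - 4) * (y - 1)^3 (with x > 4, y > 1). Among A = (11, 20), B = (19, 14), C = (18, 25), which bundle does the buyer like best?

Bundle C

Evaluate utility at each bundle:
U(A) = 48013.
U(B) = 32955.
U(C) = 193536.
Highest utility is C, so C ≻ A ≻ B.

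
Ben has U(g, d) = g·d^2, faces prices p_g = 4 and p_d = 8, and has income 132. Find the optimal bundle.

g* = 11, d* = 11

MU_g = d^2 and MU_d = 2·g·d.
MRS = MU_g/MU_d = (1/2)·d/g.
Tangency: set MRS = p_g/p_d = 4/8 = 0.5.
So (1/2)·d/g = 0.5, i.e. d = g.
Substitute into the budget 4·g + 8·d = 132: 12·g = 132, so g* = 11.
Then d* = 11.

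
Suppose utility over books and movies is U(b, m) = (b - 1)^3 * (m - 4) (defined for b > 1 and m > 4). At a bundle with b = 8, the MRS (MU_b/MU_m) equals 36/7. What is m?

m = 16

MU_b = 3·(b−1)^2·(m−4), MU_m = (b−1)^3.
MRS = (3/1)·(m−4)/(b−1).
Substitute b = 8: MRS = (m − 4)/(7/3). Setting this equal to 36/7 gives m − 4 = (36/7)·(7/3) = 12, so m = 16.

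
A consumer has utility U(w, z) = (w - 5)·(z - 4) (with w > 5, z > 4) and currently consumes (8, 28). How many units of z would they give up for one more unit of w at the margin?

MU_w = (z−4), MU_z = (w−5).
MRS = (z−4)/(w−5).
At (8, 28): MRS = 8.
So at (8, 28) the consumer would give up 8 units of z for one more unit of w.

MRS = 8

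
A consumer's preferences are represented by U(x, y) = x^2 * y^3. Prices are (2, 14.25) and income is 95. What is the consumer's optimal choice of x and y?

x* = 19, y* = 4

MU_x = 2·x·y^3 and MU_y = 3·x^2·y^2.
MRS = MU_x/MU_y = (2/3)·y/x.
Tangency: set MRS = p_x/p_y = 2/14.25 = 8/57.
So (2/3)·y/x = 8/57, i.e. y = (4/19)·x.
Substitute into the budget 2·x + 14.25·y = 95: 5·x = 95, so x* = 19.
Then y* = (4/19)·19 = 4.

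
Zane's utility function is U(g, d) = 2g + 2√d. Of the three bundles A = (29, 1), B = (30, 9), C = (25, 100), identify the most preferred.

Evaluate utility at each bundle:
U(A) = 60.000.
U(B) = 66.000.
U(C) = 70.000.
Highest utility is C, so C ≻ B ≻ A.

Bundle C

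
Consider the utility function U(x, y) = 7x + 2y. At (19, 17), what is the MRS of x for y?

MU_x = 7, MU_y = 2, so MRS = 7/2 = 3.5 at every bundle.
At (19, 17): MRS = 3.5.
The indifference curve has slope −3.5 at this bundle.

MRS = 3.5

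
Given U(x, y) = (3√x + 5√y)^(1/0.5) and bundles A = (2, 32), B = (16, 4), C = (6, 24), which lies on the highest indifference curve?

Evaluate utility at each bundle:
U(A) = 1058.000.
U(B) = 484.000.
U(C) = 1014.000.
Highest utility is A, so A ≻ C ≻ B.

Bundle A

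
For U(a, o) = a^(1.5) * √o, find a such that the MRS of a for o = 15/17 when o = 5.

a = 17

MU_a = 1.5·√a·√o and MU_o = 0.5·a^(1.5)·o^(-0.5).
MRS = MU_a/MU_o = (3)·o/a.
Substitute o = 5: MRS = 15/a. Setting 15/a = 15/17 gives a = 15/(15/17) = 17.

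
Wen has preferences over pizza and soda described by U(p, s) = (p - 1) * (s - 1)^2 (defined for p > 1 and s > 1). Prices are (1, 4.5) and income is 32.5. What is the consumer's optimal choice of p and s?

MU_p = (s−1)^2, MU_s = 2·(p−1)·(s−1).
MRS = (1/2)·(s−1)/(p−1).
Tangency: set MRS = p_p/p_s = 1/4.5 = 2/9.
So (1/2)·(s − 1)/(p − 1) = 2/9, i.e. (s − 1) = (4/9)·(p − 1).
Rewrite the budget in excess-of-subsistence terms: 1·(p − 1) + 4.5·(s − 1) = 32.5 − 1·1 − 4.5·1 = 27.
Substituting, 3·(p − 1) = 27, so p − 1 = 9 and p* = 10.
Then s − 1 = (4/9)·9 = 4, so s* = 5.

p* = 10, s* = 5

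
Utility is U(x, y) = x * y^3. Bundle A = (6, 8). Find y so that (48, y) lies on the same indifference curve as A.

U(6, 8) = 3072.
Set U(48, y) = 3072 and solve.
With x = 48: y^3 = 3072/48 = 64; taking the cube root, y = 4.
Check: U(48, 4) = 3072.

y = 4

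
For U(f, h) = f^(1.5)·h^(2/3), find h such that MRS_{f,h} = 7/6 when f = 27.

MU_f = 1.5·√f·h^(2/3) and MU_h = 2/3·f^(1.5)·h^(-1/3).
MRS = MU_f/MU_h = (2.25)·h/f.
Substitute f = 27: MRS = h/12. Setting h/12 = 7/6 gives h = (7/6)·12 = 14.

h = 14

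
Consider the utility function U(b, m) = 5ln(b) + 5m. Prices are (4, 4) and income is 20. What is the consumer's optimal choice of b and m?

MU_b = 5/b, MU_m = 5.
MRS = 5/b ÷ 5.
Tangency: set MRS = p_b/p_m = 4/4 = 1.
MRS depends only on b: 1/b = 1 ⇒ b* = 1/1 = 1.
From the budget, 4·m = 20 − 4·1 = 16, so m* = 4.

b* = 1, m* = 4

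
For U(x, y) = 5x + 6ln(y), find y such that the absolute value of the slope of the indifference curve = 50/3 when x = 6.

y = 20

MU_x = 5, MU_y = 6/y.
MRS = 5 ÷ (6/y).
MRS depends only on y: (5/6)·y = 50/3 ⇒ y = (50/3)/(5/6) = 20.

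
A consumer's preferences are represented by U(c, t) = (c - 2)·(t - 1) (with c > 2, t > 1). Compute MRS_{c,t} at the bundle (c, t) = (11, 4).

MRS = 1/3

MU_c = (t−1), MU_t = (c−2).
MRS = (t−1)/(c−2).
At (11, 4): MRS = 1/3.
So at (11, 4) the consumer would give up 1/3 units of t for one more unit of c.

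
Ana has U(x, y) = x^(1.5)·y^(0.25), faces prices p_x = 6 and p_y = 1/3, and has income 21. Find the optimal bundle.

x* = 3, y* = 9

MU_x = 1.5·√x·y^(0.25) and MU_y = 0.25·x^(1.5)·y^(-0.75).
MRS = MU_x/MU_y = (6)·y/x.
Tangency: set MRS = p_x/p_y = 6/(1/3) = 18.
So (6)·y/x = 18, i.e. y = 3·x.
Substitute into the budget 6·x + (1/3)·y = 21: 7·x = 21, so x* = 3.
Then y* = 3·3 = 9.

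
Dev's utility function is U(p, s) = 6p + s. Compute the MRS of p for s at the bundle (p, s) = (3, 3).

MU_p = 6, MU_s = 1, so MRS = 6/1 = 6 at every bundle.
At (3, 3): MRS = 6.
So at (3, 3) the consumer would give up 6 units of s for one more unit of p.

MRS = 6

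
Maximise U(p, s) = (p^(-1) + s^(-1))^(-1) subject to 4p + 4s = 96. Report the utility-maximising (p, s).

p* = 12, s* = 12

For CES with ρ = -1, MRS = (s/p)^2.
Tangency: set MRS = p_p/p_s = 4/4 = 1.
So (s/p)^2 = 1; taking the square root, s/p = 1, i.e. s = p.
Substitute into the budget 4·p + 4·s = 96: 8·p = 96, so p* = 12 and s* = 12.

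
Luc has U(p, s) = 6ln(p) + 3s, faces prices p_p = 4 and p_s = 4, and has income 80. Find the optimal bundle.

MU_p = 6/p, MU_s = 3.
MRS = 6/p ÷ 3.
Tangency: set MRS = p_p/p_s = 4/4 = 1.
MRS depends only on p: 2/p = 1 ⇒ p* = 2/1 = 2.
From the budget, 4·s = 80 − 4·2 = 72, so s* = 18.

p* = 2, s* = 18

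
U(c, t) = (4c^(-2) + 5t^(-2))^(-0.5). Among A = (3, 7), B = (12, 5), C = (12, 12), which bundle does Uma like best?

Bundle C

Evaluate utility at each bundle:
U(A) = 1.353.
U(B) = 2.095.
U(C) = 4.000.
Highest utility is C, so C ≻ B ≻ A.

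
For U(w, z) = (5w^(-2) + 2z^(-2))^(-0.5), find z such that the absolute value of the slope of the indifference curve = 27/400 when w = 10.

For CES with ρ = -2, MRS = (5/2)·(z/w)^3.
Setting (5/2)·(z/10)^3 = 27/400 gives (z/10)^3 = 27/1000, so z/10 = 0.3 and z = 3.

z = 3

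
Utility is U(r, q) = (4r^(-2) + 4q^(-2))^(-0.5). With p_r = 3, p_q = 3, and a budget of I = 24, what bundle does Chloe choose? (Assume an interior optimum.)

r* = 4, q* = 4

For CES with ρ = -2, MRS = (q/r)^3.
Tangency: set MRS = p_r/p_q = 3/3 = 1.
So (q/r)^3 = 1; taking the cube root, q/r = 1, i.e. q = r.
Substitute into the budget 3·r + 3·q = 24: 6·r = 24, so r* = 4 and q* = 4.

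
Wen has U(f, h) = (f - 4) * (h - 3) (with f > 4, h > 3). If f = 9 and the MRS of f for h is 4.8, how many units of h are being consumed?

h = 27

MU_f = (h−3), MU_h = (f−4).
MRS = (h−3)/(f−4).
Substitute f = 9: MRS = (h − 3)/5. Setting this equal to 4.8 gives h − 3 = 4.8·5 = 24, so h = 27.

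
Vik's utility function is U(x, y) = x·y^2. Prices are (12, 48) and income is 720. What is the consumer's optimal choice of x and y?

x* = 20, y* = 10

MU_x = y^2 and MU_y = 2·x·y.
MRS = MU_x/MU_y = (1/2)·y/x.
Tangency: set MRS = p_x/p_y = 12/48 = 0.25.
So (1/2)·y/x = 0.25, i.e. y = 0.5·x.
Substitute into the budget 12·x + 48·y = 720: 36·x = 720, so x* = 20.
Then y* = 0.5·20 = 10.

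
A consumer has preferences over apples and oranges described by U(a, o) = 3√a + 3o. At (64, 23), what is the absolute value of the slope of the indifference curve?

MRS = 1/16

MU_a = 3/(2√a), MU_o = 3.
MRS = 3/(2√a) ÷ 3.
At (64, 23): MRS = 1/16.
The indifference curve has slope −1/16 at this bundle.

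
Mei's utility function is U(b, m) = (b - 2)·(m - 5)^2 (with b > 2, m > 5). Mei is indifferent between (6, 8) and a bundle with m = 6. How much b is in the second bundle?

b = 38

U(6, 8) = 36.
Set U(b, 6) = 36 and solve.
With m = 6: (6 − 5)^2 = 1, so (b − 2) = 36/1 = 36.
So b = 2 + 36 = 38.
Check: U(38, 6) = 36.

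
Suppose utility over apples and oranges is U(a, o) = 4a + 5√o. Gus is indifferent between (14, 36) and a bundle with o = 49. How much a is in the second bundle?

U(14, 36) = 86.
Set U(a, 49) = 86 and solve.
With o = 49: √49 = 7, so 4a = 86 − 5·7 = 51 and a = 12.75.
Check: U(12.75, 49) = 86.

a = 12.75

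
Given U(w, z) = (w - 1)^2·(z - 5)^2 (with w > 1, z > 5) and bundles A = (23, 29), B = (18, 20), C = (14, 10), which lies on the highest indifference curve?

Evaluate utility at each bundle:
U(A) = 278784.
U(B) = 65025.
U(C) = 4225.
Highest utility is A, so A ≻ B ≻ C.

Bundle A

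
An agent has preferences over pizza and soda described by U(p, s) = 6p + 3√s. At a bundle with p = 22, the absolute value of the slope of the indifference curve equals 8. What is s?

s = 4

MU_p = 6, MU_s = 3/(2√s).
MRS = 6 ÷ (3/(2√s)).
MRS depends only on s: 4·√s = 8 ⇒ √s = 8/4 = 2 ⇒ s = 4.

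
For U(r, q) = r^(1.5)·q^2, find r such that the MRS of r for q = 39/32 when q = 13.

r = 8

MU_r = 1.5·√r·q^2 and MU_q = 2·r^(1.5)·q.
MRS = MU_r/MU_q = (0.75)·q/r.
Substitute q = 13: MRS = 9.75/r. Setting 9.75/r = 39/32 gives r = 9.75/(39/32) = 8.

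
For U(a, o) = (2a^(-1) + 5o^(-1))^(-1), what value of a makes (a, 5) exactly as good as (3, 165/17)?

U depends on (a, o) only through S = 2a^(-1) + 5o^(-1), so equal utility means equal S. At (3, 165/17): S = 13/11.
With o = 5: 5·5^(-1) = 1, so 2a^(-1) = 13/11 − 1 = 2/11, i.e. a^(-1) = 1/11.
Hence a = 1/(1/11) = 11.
Check: U(11, 5) = 0.8462.

a = 11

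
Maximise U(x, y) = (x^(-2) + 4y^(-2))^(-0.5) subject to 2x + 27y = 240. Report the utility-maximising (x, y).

x* = 12, y* = 8

For CES with ρ = -2, MRS = (1/4)·(y/x)^3.
Tangency: set MRS = p_x/p_y = 2/27.
So (y/x)^3 = 8/27; taking the cube root, y/x = 2/3, i.e. y = (2/3)·x.
Substitute into the budget 2·x + 27·y = 240: 20·x = 240, so x* = 12 and y* = (2/3)·12 = 8.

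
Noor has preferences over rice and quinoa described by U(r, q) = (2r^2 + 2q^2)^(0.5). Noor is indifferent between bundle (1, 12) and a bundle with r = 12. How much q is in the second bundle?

U depends on (r, q) only through S = 2r^2 + 2q^2, so equal utility means equal S. At (1, 12): S = 290.
With r = 12: 2·12^2 = 288, so 2q^2 = 290 − 288 = 2, i.e. q^2 = 1.
Hence q = √1 = 1.
Check: U(12, 1) = 17.0294.

q = 1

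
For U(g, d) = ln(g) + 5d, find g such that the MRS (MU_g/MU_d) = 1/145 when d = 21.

g = 29

MU_g = 1/g, MU_d = 5.
MRS = 1/g ÷ 5.
MRS depends only on g: 0.2/g = 1/145 ⇒ g = 0.2/(1/145) = 29.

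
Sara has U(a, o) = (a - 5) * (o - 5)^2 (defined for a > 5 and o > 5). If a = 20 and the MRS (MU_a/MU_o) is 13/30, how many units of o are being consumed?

o = 18

MU_a = (o−5)^2, MU_o = 2·(a−5)·(o−5).
MRS = (1/2)·(o−5)/(a−5).
Substitute a = 20: MRS = (o − 5)/30. Setting this equal to 13/30 gives o − 5 = (13/30)·30 = 13, so o = 18.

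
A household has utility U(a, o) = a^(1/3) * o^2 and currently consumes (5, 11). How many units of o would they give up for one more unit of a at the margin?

MU_a = 1/3·a^(-2/3)·o^2 and MU_o = 2·a^(1/3)·o.
MRS = MU_a/MU_o = (1/6)·o/a.
At (5, 11): MRS = 11/30.
That is, one extra unit of a is worth 11/30 units of o at the margin.

MRS = 11/30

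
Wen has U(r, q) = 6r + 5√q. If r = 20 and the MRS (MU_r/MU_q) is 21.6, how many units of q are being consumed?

q = 81

MU_r = 6, MU_q = 5/(2√q).
MRS = 6 ÷ (5/(2√q)).
MRS depends only on q: 2.4·√q = 21.6 ⇒ √q = 21.6/2.4 = 9 ⇒ q = 81.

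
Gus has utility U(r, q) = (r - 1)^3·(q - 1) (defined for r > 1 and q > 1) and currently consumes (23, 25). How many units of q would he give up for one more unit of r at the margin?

MRS = 36/11

MU_r = 3·(r−1)^2·(q−1), MU_q = (r−1)^3.
MRS = (3/1)·(q−1)/(r−1).
At (23, 25): MRS = 36/11.
That is, one extra unit of r is worth 36/11 units of q at the margin.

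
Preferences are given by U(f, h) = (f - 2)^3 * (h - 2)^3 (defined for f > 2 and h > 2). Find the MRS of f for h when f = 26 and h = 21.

MU_f = 3·(f−2)^2·(h−2)^3, MU_h = 3·(f−2)^3·(h−2)^2.
MRS = (h−2)/(f−2).
At (26, 21): MRS = 19/24.
That is, one extra unit of f is worth 19/24 units of h at the margin.

MRS = 19/24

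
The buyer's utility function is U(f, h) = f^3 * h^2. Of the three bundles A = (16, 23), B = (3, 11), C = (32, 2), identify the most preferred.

Bundle A

Evaluate utility at each bundle:
U(A) = 2166784.
U(B) = 3267.
U(C) = 131072.
Highest utility is A, so A ≻ C ≻ B.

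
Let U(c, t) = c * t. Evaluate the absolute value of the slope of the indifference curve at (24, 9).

MRS = 0.375

MU_c = t and MU_t = c.
MRS = MU_c/MU_t = t/c.
At (24, 9): MRS = 0.375.
That is, one extra unit of c is worth 0.375 units of t at the margin.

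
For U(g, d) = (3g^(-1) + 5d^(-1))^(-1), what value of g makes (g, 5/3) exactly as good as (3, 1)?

g = 1

U depends on (g, d) only through S = 3g^(-1) + 5d^(-1), so equal utility means equal S. At (3, 1): S = 6.
With d = 5/3: 5·(5/3)^(-1) = 3, so 3g^(-1) = 6 − 3 = 3, i.e. g^(-1) = 1.
Hence g = 1/1 = 1.
Check: U(1, 5/3) = 0.1667.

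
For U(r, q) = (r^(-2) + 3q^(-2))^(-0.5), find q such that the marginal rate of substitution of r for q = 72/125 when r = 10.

For CES with ρ = -2, MRS = (1/3)·(q/r)^3.
Setting (1/3)·(q/10)^3 = 72/125 gives (q/10)^3 = 216/125, so q/10 = 1.2 and q = 12.

q = 12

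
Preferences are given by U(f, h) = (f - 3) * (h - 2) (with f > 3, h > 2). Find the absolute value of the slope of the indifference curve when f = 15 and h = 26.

MU_f = (h−2), MU_h = (f−3).
MRS = (h−2)/(f−3).
At (15, 26): MRS = 2.
The indifference curve has slope −2 at this bundle.

MRS = 2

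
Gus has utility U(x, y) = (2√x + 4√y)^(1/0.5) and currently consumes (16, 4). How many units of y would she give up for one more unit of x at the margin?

MRS = 0.25

For CES with ρ = 0.5, MRS = (2/4)·√(y/x).
At (16, 4): MRS = 0.25.
The indifference curve has slope −0.25 at this bundle.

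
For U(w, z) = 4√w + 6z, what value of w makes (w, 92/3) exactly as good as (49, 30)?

U(49, 30) = 208.
Set U(w, 92/3) = 208 and solve.
With z = 92/3: 4√w = 208 − 6·92/3 = 24, so √w = 6 and w = 36.
Check: U(36, 92/3) = 208.

w = 36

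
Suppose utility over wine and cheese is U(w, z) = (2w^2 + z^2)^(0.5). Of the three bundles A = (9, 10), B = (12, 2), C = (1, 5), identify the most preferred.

Bundle B

Evaluate utility at each bundle:
U(A) = 16.186.
U(B) = 17.088.
U(C) = 5.196.
Highest utility is B, so B ≻ A ≻ C.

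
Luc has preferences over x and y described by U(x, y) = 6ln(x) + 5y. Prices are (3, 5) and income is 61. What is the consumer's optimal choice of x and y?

x* = 2, y* = 11

MU_x = 6/x, MU_y = 5.
MRS = 6/x ÷ 5.
Tangency: set MRS = p_x/p_y = 3/5 = 0.6.
MRS depends only on x: 1.2/x = 0.6 ⇒ x* = 1.2/0.6 = 2.
From the budget, 5·y = 61 − 3·2 = 55, so y* = 11.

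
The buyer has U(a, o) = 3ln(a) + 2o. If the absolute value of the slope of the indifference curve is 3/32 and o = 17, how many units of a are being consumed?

MU_a = 3/a, MU_o = 2.
MRS = 3/a ÷ 2.
MRS depends only on a: 1.5/a = 3/32 ⇒ a = 1.5/(3/32) = 16.

a = 16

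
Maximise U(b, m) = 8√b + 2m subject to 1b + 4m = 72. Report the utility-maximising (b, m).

b* = 64, m* = 2

MU_b = 8/(2√b), MU_m = 2.
MRS = 8/(2√b) ÷ 2.
Tangency: set MRS = p_b/p_m = 1/4 = 0.25.
MRS depends only on b: 2/√b = 0.25 ⇒ √b = 2/0.25 = 8 ⇒ b* = 64.
From the budget, 4·m = 72 − 1·64 = 8, so m* = 2.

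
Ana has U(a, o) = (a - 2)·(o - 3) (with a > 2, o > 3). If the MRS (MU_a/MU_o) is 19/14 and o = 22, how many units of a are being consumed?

a = 16

MU_a = (o−3), MU_o = (a−2).
MRS = (o−3)/(a−2).
Substitute o = 22: MRS = 19/(a − 2). Setting this equal to 19/14 gives a − 2 = 19/(19/14) = 14, so a = 16.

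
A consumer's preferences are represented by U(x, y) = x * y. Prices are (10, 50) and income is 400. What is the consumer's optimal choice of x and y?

x* = 20, y* = 4

MU_x = y and MU_y = x.
MRS = MU_x/MU_y = y/x.
Tangency: set MRS = p_x/p_y = 10/50 = 0.2.
So y/x = 0.2, i.e. y = 0.2·x.
Substitute into the budget 10·x + 50·y = 400: 20·x = 400, so x* = 20.
Then y* = 0.2·20 = 4.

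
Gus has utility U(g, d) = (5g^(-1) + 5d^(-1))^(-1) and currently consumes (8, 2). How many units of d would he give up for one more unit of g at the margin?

MRS = 1/16

For CES with ρ = -1, MRS = (d/g)^2.
At (8, 2): MRS = 1/16.
That is, one extra unit of g is worth 1/16 units of d at the margin.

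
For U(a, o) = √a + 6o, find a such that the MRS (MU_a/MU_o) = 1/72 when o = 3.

a = 36

MU_a = 1/(2√a), MU_o = 6.
MRS = 1/(2√a) ÷ 6.
MRS depends only on a: (1/12)/√a = 1/72 ⇒ √a = (1/12)/(1/72) = 6 ⇒ a = 36.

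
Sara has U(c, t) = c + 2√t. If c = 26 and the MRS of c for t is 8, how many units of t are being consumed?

MU_c = 1, MU_t = 2/(2√t).
MRS = 1 ÷ (2/(2√t)).
MRS depends only on t: √t = 8 ⇒ √t = 8 ⇒ t = 64.

t = 64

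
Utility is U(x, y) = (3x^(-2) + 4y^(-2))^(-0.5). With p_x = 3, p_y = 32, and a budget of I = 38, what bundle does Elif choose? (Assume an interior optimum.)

x* = 2, y* = 1

For CES with ρ = -2, MRS = (3/4)·(y/x)^3.
Tangency: set MRS = p_x/p_y = 3/32.
So (y/x)^3 = 0.125; taking the cube root, y/x = 0.5, i.e. y = 0.5·x.
Substitute into the budget 3·x + 32·y = 38: 19·x = 38, so x* = 2 and y* = 0.5·2 = 1.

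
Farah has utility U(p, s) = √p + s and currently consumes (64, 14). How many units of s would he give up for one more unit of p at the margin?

MU_p = 1/(2√p), MU_s = 1.
MRS = 1/(2√p) ÷ 1.
At (64, 14): MRS = 1/16.
So at (64, 14) the consumer would give up 1/16 units of s for one more unit of p.

MRS = 1/16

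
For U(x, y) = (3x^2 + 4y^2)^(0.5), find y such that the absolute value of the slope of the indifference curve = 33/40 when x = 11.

y = 10

For CES with ρ = 2, MRS = (3/4)·(y/x)^(-1).
Setting (3/4)·(y/11)^(-1) = 33/40 gives (y/11)^(-1) = 1.1, so y/11 = 10/11 and y = 10.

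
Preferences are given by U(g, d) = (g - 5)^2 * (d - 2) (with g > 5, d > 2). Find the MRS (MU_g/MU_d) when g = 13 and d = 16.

MRS = 3.5

MU_g = 2·(g−5)·(d−2), MU_d = (g−5)^2.
MRS = (2/1)·(d−2)/(g−5).
At (13, 16): MRS = 3.5.
The indifference curve has slope −3.5 at this bundle.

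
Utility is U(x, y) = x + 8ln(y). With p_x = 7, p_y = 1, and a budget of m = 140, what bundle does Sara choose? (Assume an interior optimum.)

MU_x = 1, MU_y = 8/y.
MRS = 1 ÷ (8/y).
Tangency: set MRS = p_x/p_y = 7/1 = 7.
MRS depends only on y: 0.125·y = 7 ⇒ y* = 7/0.125 = 56.
From the budget, 7·x = 140 − 1·56 = 84, so x* = 12.

x* = 12, y* = 56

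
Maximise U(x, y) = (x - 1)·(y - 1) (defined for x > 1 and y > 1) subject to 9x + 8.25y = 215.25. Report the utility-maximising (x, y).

MU_x = (y−1), MU_y = (x−1).
MRS = (y−1)/(x−1).
Tangency: set MRS = p_x/p_y = 9/8.25 = 12/11.
So (y − 1)/(x − 1) = 12/11, i.e. (y − 1) = (12/11)·(x − 1).
Rewrite the budget in excess-of-subsistence terms: 9·(x − 1) + 8.25·(y − 1) = 215.25 − 9·1 − 8.25·1 = 198.
Substituting, 18·(x − 1) = 198, so x − 1 = 11 and x* = 12.
Then y − 1 = (12/11)·11 = 12, so y* = 13.

x* = 12, y* = 13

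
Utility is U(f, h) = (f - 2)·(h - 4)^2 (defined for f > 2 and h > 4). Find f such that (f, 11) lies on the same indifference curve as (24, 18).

U(24, 18) = 4312.
Set U(f, 11) = 4312 and solve.
With h = 11: (11 − 4)^2 = 49, so (f − 2) = 4312/49 = 88.
So f = 2 + 88 = 90.
Check: U(90, 11) = 4312.

f = 90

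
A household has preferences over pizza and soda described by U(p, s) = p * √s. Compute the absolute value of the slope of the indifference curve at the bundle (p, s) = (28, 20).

MU_p = √s and MU_s = 0.5·p·s^(-0.5).
MRS = MU_p/MU_s = (2)·s/p.
At (28, 20): MRS = 10/7.
So at (28, 20) the consumer would give up 10/7 units of s for one more unit of p.

MRS = 10/7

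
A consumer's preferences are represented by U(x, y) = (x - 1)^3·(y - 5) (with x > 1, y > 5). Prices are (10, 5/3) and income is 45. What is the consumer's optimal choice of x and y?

MU_x = 3·(x−1)^2·(y−5), MU_y = (x−1)^3.
MRS = (3/1)·(y−5)/(x−1).
Tangency: set MRS = p_x/p_y = 10/(5/3) = 6.
So (3/1)·(y − 5)/(x − 1) = 6, i.e. (y − 5) = 2·(x − 1).
Rewrite the budget in excess-of-subsistence terms: 10·(x − 1) + (5/3)·(y − 5) = 45 − 10·1 − (5/3)·5 = 80/3.
Substituting, (40/3)·(x − 1) = 80/3, so x − 1 = 2 and x* = 3.
Then y − 5 = 2·2 = 4, so y* = 9.

x* = 3, y* = 9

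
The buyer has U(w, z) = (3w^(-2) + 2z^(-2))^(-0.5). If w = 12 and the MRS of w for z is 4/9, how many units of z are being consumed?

z = 8

For CES with ρ = -2, MRS = (3/2)·(z/w)^3.
Setting (3/2)·(z/12)^3 = 4/9 gives (z/12)^3 = 8/27, so z/12 = 2/3 and z = 8.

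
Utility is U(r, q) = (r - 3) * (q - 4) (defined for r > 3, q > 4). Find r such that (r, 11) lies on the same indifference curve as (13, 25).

r = 33

U(13, 25) = 210.
Set U(r, 11) = 210 and solve.
With q = 11: (11 − 4) = 7, so (r − 3) = 210/7 = 30.
So r = 3 + 30 = 33.
Check: U(33, 11) = 210.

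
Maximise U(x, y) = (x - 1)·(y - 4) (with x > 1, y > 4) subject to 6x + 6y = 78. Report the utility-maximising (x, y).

MU_x = (y−4), MU_y = (x−1).
MRS = (y−4)/(x−1).
Tangency: set MRS = p_x/p_y = 6/6 = 1.
So (y − 4)/(x − 1) = 1, i.e. (y − 4) = (x − 1).
Rewrite the budget in excess-of-subsistence terms: 6·(x − 1) + 6·(y − 4) = 78 − 6·1 − 6·4 = 48.
Substituting, 12·(x − 1) = 48, so x − 1 = 4 and x* = 5.
Then y − 4 = 4, so y* = 8.

x* = 5, y* = 8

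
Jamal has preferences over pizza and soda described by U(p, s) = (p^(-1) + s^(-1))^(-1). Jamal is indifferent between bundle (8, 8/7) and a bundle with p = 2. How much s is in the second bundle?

U depends on (p, s) only through S = p^(-1) + s^(-1), so equal utility means equal S. At (8, 8/7): S = 1.
With p = 2: 2^(-1) = 0.5, so s^(-1) = 1 − 0.5 = 0.5.
Hence s = 1/0.5 = 2.
Check: U(2, 2) = 1.

s = 2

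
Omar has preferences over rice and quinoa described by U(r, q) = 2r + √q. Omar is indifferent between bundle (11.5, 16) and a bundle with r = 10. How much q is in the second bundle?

U(11.5, 16) = 27.
Set U(10, q) = 27 and solve.
With r = 10: √q = 27 − 2·10 = 7, so √q = 7 and q = 49.
Check: U(10, 49) = 27.

q = 49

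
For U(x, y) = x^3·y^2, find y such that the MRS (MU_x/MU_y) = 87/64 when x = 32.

MU_x = 3·x^2·y^2 and MU_y = 2·x^3·y.
MRS = MU_x/MU_y = (3/2)·y/x.
Substitute x = 32: MRS = y/(64/3). Setting y/(64/3) = 87/64 gives y = (87/64)·(64/3) = 29.

y = 29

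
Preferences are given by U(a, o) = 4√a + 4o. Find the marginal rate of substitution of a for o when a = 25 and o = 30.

MRS = 0.1

MU_a = 4/(2√a), MU_o = 4.
MRS = 4/(2√a) ÷ 4.
At (25, 30): MRS = 0.1.
So at (25, 30) the consumer would give up 0.1 units of o for one more unit of a.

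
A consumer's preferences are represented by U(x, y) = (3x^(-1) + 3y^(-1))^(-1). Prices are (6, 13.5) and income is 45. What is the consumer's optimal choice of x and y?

For CES with ρ = -1, MRS = (y/x)^2.
Tangency: set MRS = p_x/p_y = 6/13.5 = 4/9.
So (y/x)^2 = 4/9; taking the square root, y/x = 2/3, i.e. y = (2/3)·x.
Substitute into the budget 6·x + 13.5·y = 45: 15·x = 45, so x* = 3 and y* = (2/3)·3 = 2.

x* = 3, y* = 2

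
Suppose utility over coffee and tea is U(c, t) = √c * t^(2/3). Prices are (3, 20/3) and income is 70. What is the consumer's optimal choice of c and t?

c* = 10, t* = 6

MU_c = 0.5·c^(-0.5)·t^(2/3) and MU_t = 2/3·√c·t^(-1/3).
MRS = MU_c/MU_t = (0.75)·t/c.
Tangency: set MRS = p_c/p_t = 3/(20/3) = 0.45.
So (0.75)·t/c = 0.45, i.e. t = 0.6·c.
Substitute into the budget 3·c + (20/3)·t = 70: 7·c = 70, so c* = 10.
Then t* = 0.6·10 = 6.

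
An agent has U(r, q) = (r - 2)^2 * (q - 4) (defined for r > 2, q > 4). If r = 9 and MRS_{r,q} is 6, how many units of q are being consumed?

q = 25

MU_r = 2·(r−2)·(q−4), MU_q = (r−2)^2.
MRS = (2/1)·(q−4)/(r−2).
Substitute r = 9: MRS = (q − 4)/3.5. Setting this equal to 6 gives q − 4 = 6·3.5 = 21, so q = 25.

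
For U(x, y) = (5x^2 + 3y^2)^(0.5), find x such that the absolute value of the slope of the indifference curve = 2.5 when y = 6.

x = 9

For CES with ρ = 2, MRS = (5/3)·(y/x)^(-1).
Setting (5/3)·(6/x)^(-1) = 2.5 gives (6/x)^(-1) = 1.5, so 6/x = 2/3 and x = 9.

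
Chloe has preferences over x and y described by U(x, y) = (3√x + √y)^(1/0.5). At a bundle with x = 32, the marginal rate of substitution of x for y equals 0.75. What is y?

For CES with ρ = 0.5, MRS = (3/1)·√(y/x).
Setting (3/1)·√(y/32) = 0.75 gives √(y/32) = 0.25, so y/32 = 1/16 and y = 2.

y = 2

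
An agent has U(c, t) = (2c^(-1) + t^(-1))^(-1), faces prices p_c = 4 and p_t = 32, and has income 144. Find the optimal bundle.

c* = 12, t* = 3

For CES with ρ = -1, MRS = (2/1)·(t/c)^2.
Tangency: set MRS = p_c/p_t = 4/32 = 0.125.
So (t/c)^2 = 1/16; taking the square root, t/c = 0.25, i.e. t = 0.25·c.
Substitute into the budget 4·c + 32·t = 144: 12·c = 144, so c* = 12 and t* = 0.25·12 = 3.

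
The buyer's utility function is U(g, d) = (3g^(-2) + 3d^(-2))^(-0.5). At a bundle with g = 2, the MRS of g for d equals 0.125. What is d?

For CES with ρ = -2, MRS = (d/g)^3.
Setting (d/2)^3 = 0.125 gives d/2 = 0.5 and d = 1.

d = 1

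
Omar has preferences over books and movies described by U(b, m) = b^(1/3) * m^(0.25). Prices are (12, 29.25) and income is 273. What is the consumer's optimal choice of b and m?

MU_b = 1/3·b^(-2/3)·m^(0.25) and MU_m = 0.25·b^(1/3)·m^(-0.75).
MRS = MU_b/MU_m = (4/3)·m/b.
Tangency: set MRS = p_b/p_m = 12/29.25 = 16/39.
So (4/3)·m/b = 16/39, i.e. m = (4/13)·b.
Substitute into the budget 12·b + 29.25·m = 273: 21·b = 273, so b* = 13.
Then m* = (4/13)·13 = 4.

b* = 13, m* = 4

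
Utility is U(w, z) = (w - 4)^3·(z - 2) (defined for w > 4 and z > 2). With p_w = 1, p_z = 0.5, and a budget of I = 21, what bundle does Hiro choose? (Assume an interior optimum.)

MU_w = 3·(w−4)^2·(z−2), MU_z = (w−4)^3.
MRS = (3/1)·(z−2)/(w−4).
Tangency: set MRS = p_w/p_z = 1/0.5 = 2.
So (3/1)·(z − 2)/(w − 4) = 2, i.e. (z − 2) = (2/3)·(w − 4).
Rewrite the budget in excess-of-subsistence terms: 1·(w − 4) + 0.5·(z − 2) = 21 − 1·4 − 0.5·2 = 16.
Substituting, (4/3)·(w − 4) = 16, so w − 4 = 12 and w* = 16.
Then z − 2 = (2/3)·12 = 8, so z* = 10.

w* = 16, z* = 10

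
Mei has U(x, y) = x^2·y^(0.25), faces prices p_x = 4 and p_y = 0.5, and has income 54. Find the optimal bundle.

x* = 12, y* = 12

MU_x = 2·x·y^(0.25) and MU_y = 0.25·x^2·y^(-0.75).
MRS = MU_x/MU_y = (8)·y/x.
Tangency: set MRS = p_x/p_y = 4/0.5 = 8.
So (8)·y/x = 8, i.e. y = x.
Substitute into the budget 4·x + 0.5·y = 54: 4.5·x = 54, so x* = 12.
Then y* = 12.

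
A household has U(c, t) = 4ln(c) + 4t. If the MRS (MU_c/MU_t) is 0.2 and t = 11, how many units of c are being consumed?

MU_c = 4/c, MU_t = 4.
MRS = 4/c ÷ 4.
MRS depends only on c: 1/c = 0.2 ⇒ c = 1/0.2 = 5.

c = 5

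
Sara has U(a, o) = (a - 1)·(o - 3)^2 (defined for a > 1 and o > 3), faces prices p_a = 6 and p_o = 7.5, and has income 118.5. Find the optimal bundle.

a* = 6, o* = 11

MU_a = (o−3)^2, MU_o = 2·(a−1)·(o−3).
MRS = (1/2)·(o−3)/(a−1).
Tangency: set MRS = p_a/p_o = 6/7.5 = 0.8.
So (1/2)·(o − 3)/(a − 1) = 0.8, i.e. (o − 3) = 1.6·(a − 1).
Rewrite the budget in excess-of-subsistence terms: 6·(a − 1) + 7.5·(o − 3) = 118.5 − 6·1 − 7.5·3 = 90.
Substituting, 18·(a − 1) = 90, so a − 1 = 5 and a* = 6.
Then o − 3 = 1.6·5 = 8, so o* = 11.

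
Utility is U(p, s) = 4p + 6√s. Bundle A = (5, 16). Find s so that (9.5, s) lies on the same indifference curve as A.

s = 1

U(5, 16) = 44.
Set U(9.5, s) = 44 and solve.
With p = 9.5: 6√s = 44 − 4·9.5 = 6, so √s = 1 and s = 1.
Check: U(9.5, 1) = 44.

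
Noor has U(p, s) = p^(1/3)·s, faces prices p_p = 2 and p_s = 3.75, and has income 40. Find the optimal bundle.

MU_p = 1/3·p^(-2/3)·s and MU_s = p^(1/3).
MRS = MU_p/MU_s = (1/3)·s/p.
Tangency: set MRS = p_p/p_s = 2/3.75 = 8/15.
So (1/3)·s/p = 8/15, i.e. s = 1.6·p.
Substitute into the budget 2·p + 3.75·s = 40: 8·p = 40, so p* = 5.
Then s* = 1.6·5 = 8.

p* = 5, s* = 8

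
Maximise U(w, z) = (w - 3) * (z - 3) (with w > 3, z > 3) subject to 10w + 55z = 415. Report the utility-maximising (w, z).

MU_w = (z−3), MU_z = (w−3).
MRS = (z−3)/(w−3).
Tangency: set MRS = p_w/p_z = 10/55 = 2/11.
So (z − 3)/(w − 3) = 2/11, i.e. (z − 3) = (2/11)·(w − 3).
Rewrite the budget in excess-of-subsistence terms: 10·(w − 3) + 55·(z − 3) = 415 − 10·3 − 55·3 = 220.
Substituting, 20·(w − 3) = 220, so w − 3 = 11 and w* = 14.
Then z − 3 = (2/11)·11 = 2, so z* = 5.

w* = 14, z* = 5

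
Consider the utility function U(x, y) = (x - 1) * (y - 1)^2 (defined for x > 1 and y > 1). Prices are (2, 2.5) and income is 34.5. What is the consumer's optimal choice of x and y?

MU_x = (y−1)^2, MU_y = 2·(x−1)·(y−1).
MRS = (1/2)·(y−1)/(x−1).
Tangency: set MRS = p_x/p_y = 2/2.5 = 0.8.
So (1/2)·(y − 1)/(x − 1) = 0.8, i.e. (y − 1) = 1.6·(x − 1).
Rewrite the budget in excess-of-subsistence terms: 2·(x − 1) + 2.5·(y − 1) = 34.5 − 2·1 − 2.5·1 = 30.
Substituting, 6·(x − 1) = 30, so x − 1 = 5 and x* = 6.
Then y − 1 = 1.6·5 = 8, so y* = 9.

x* = 6, y* = 9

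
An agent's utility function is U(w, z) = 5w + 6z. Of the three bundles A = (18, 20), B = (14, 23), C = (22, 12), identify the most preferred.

Bundle A

Evaluate utility at each bundle:
U(A) = 210.
U(B) = 208.
U(C) = 182.
Highest utility is A, so A ≻ B ≻ C.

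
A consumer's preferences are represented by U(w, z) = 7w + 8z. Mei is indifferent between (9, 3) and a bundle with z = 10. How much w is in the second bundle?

w = 1

U(9, 3) = 87.
Set U(w, 10) = 87 and solve.
7w + 8·10 = 87 ⇒ 7w = 7 ⇒ w = 1.
Check: U(1, 10) = 87.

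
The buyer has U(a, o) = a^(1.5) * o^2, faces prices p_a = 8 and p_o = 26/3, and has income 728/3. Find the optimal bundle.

a* = 13, o* = 16

MU_a = 1.5·√a·o^2 and MU_o = 2·a^(1.5)·o.
MRS = MU_a/MU_o = (0.75)·o/a.
Tangency: set MRS = p_a/p_o = 8/(26/3) = 12/13.
So (0.75)·o/a = 12/13, i.e. o = (16/13)·a.
Substitute into the budget 8·a + (26/3)·o = 728/3: (56/3)·a = 728/3, so a* = 13.
Then o* = (16/13)·13 = 16.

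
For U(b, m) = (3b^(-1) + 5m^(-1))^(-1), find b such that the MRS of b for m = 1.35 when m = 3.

For CES with ρ = -1, MRS = (3/5)·(m/b)^2.
Setting (3/5)·(3/b)^2 = 1.35 gives (3/b)^2 = 2.25, so 3/b = 1.5 and b = 2.

b = 2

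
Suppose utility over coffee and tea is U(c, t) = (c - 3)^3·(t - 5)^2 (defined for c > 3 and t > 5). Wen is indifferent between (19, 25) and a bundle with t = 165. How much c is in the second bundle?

c = 7

U(19, 25) = 1638400.
Set U(c, 165) = 1638400 and solve.
With t = 165: (165 − 5)^2 = 25600, so (c − 3)^3 = 1638400/25600 = 64.
Taking the cube root (with c > 3): c − 3 = 4, so c = 7.
Check: U(7, 165) = 1638400.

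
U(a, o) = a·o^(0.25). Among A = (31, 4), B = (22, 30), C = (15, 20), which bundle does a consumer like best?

Bundle B

Evaluate utility at each bundle:
U(A) = 43.841.
U(B) = 51.488.
U(C) = 31.721.
Highest utility is B, so B ≻ A ≻ C.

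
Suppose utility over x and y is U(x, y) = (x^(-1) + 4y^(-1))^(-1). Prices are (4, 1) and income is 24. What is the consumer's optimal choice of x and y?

x* = 3, y* = 12

For CES with ρ = -1, MRS = (1/4)·(y/x)^2.
Tangency: set MRS = p_x/p_y = 4/1 = 4.
So (y/x)^2 = 16; taking the square root, y/x = 4, i.e. y = 4·x.
Substitute into the budget 4·x + 1·y = 24: 8·x = 24, so x* = 3 and y* = 4·3 = 12.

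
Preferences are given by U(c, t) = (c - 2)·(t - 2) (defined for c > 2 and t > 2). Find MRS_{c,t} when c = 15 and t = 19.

MRS = 17/13

MU_c = (t−2), MU_t = (c−2).
MRS = (t−2)/(c−2).
At (15, 19): MRS = 17/13.
So at (15, 19) the consumer would give up 17/13 units of t for one more unit of c.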